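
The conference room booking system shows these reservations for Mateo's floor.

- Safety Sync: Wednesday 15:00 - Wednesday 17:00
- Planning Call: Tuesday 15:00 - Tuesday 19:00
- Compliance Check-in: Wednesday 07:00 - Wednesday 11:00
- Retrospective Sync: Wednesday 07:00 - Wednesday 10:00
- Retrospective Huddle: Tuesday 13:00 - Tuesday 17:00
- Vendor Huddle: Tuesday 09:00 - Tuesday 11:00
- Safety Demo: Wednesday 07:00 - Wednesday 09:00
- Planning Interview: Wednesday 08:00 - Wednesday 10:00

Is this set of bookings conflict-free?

No

Sorted by start: Vendor Huddle, Retrospective Huddle, Planning Call, Safety Demo, Retrospective Sync, Compliance Check-in, Planning Interview, Safety Sync.
Retrospective Huddle starts after Vendor Huddle ends — done with Vendor Huddle.
Planning Call starts before Retrospective Huddle ends → Retrospective Huddle and Planning Call overlap.
That's a conflict, so the schedule is not conflict-free.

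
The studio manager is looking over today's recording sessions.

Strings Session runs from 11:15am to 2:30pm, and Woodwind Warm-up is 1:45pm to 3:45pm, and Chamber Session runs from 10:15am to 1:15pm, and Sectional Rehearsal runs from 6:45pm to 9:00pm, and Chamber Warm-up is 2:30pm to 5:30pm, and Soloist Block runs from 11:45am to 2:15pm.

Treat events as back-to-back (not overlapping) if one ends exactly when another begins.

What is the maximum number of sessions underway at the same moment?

Sweep the timeline, counting +1 at each start and −1 at each end (ends before starts at a tie):
10:15am start Chamber Session → 1
11:15am start Strings Session → 2
11:45am start Soloist Block → 3
1:15pm end Chamber Session → 2
1:45pm start Woodwind Warm-up → 3
2:15pm end Soloist Block → 2
2:30pm end Strings Session → 1
2:30pm start Chamber Warm-up → 2
3:45pm end Woodwind Warm-up → 1
5:30pm end Chamber Warm-up → 0
6:45pm start Sectional Rehearsal → 1
9:00pm end Sectional Rehearsal → 0
Peak is 3, at 11:45am (Chamber Session, Soloist Block, Strings Session).

3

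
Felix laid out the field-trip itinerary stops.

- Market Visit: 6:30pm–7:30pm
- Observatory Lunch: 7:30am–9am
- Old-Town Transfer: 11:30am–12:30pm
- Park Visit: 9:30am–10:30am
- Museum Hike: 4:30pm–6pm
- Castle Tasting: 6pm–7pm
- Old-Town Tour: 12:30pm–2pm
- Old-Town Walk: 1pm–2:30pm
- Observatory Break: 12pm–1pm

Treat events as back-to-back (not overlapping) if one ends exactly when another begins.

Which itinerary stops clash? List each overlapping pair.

Sorted by start: Observatory Lunch, Park Visit, Old-Town Transfer, Observatory Break, Old-Town Tour, Old-Town Walk, Museum Hike, Castle Tasting, Market Visit.
Park Visit starts after Observatory Lunch ends, so Observatory Lunch has no further overlaps.
Old-Town Transfer starts after Park Visit ends, so Park Visit has no further overlaps.
Observatory Break starts before Old-Town Transfer ends → Old-Town Transfer and Observatory Break overlap.
Old-Town Tour starts exactly when Old-Town Transfer ends (back-to-back, no overlap), so Old-Town Transfer has no further overlaps.
Old-Town Tour starts before Observatory Break ends → Observatory Break and Old-Town Tour overlap.
Old-Town Walk starts exactly when Observatory Break ends (back-to-back, no overlap), so Observatory Break has no further overlaps.
Old-Town Walk starts before Old-Town Tour ends → Old-Town Tour and Old-Town Walk overlap.
Museum Hike starts after Old-Town Tour ends, so Old-Town Tour has no further overlaps.
Museum Hike starts after Old-Town Walk ends, so Old-Town Walk has no further overlaps.
Castle Tasting starts exactly when Museum Hike ends (back-to-back, no overlap), so Museum Hike has no further overlaps.
Market Visit starts before Castle Tasting ends → Castle Tasting and Market Visit overlap.

Castle Tasting & Market Visit, Observatory Break & Old-Town Tour, Observatory Break & Old-Town Transfer, Old-Town Tour & Old-Town Walk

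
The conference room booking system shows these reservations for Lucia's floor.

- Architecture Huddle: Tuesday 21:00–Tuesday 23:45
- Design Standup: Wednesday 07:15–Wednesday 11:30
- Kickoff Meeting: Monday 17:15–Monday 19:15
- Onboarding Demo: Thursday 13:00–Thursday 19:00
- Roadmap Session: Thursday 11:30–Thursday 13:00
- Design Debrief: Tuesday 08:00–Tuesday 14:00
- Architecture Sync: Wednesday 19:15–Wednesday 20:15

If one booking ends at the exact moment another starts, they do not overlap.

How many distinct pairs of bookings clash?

Two intervals overlap when each starts before the other ends.
Sorted by start: Kickoff Meeting, Design Debrief, Architecture Huddle, Design Standup, Architecture Sync, Roadmap Session, Onboarding Demo.
Design Debrief starts after Kickoff Meeting ends, so Kickoff Meeting has no further overlaps.
Architecture Huddle starts after Design Debrief ends, so Design Debrief has no further overlaps.
Design Standup starts after Architecture Huddle ends, so Architecture Huddle has no further overlaps.
Architecture Sync starts after Design Standup ends, so Design Standup has no further overlaps.
Roadmap Session starts after Architecture Sync ends, so Architecture Sync has no further overlaps.
Onboarding Demo starts exactly when Roadmap Session ends (back-to-back, no overlap).
No pair overlaps.

0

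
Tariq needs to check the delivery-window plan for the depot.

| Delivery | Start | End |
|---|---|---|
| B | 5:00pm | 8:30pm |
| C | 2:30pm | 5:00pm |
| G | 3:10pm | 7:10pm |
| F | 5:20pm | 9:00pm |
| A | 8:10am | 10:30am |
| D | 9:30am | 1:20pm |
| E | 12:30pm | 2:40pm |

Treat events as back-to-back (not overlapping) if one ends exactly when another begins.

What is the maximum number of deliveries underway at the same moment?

3

Sweep the timeline, counting +1 at each start and −1 at each end (ends before starts at a tie):
8:10am start A → 1
9:30am start D → 2
10:30am end A → 1
12:30pm start E → 2
1:20pm end D → 1
2:30pm start C → 2
2:40pm end E → 1
3:10pm start G → 2
5:00pm end C → 1
5:00pm start B → 2
5:20pm start F → 3
7:10pm end G → 2
8:30pm end B → 1
9:00pm end F → 0
Peak is 3, at 5:20pm (B, F, G).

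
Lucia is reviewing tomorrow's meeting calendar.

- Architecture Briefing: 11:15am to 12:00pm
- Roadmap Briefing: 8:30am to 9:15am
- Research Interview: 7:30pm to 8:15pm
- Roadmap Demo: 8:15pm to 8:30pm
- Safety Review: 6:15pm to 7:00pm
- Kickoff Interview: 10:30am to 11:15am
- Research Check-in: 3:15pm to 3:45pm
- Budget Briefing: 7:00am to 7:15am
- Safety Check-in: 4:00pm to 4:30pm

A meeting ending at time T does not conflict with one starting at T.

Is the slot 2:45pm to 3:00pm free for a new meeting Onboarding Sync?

Yes — the slot is free

Budget Briefing: ends 7:15am at or before Onboarding Sync starts 2:45pm → clear.
Roadmap Briefing: ends 9:15am at or before Onboarding Sync starts 2:45pm → clear.
Kickoff Interview: ends 11:15am at or before Onboarding Sync starts 2:45pm → clear.
Architecture Briefing: ends 12:00pm at or before Onboarding Sync starts 2:45pm → clear.
Research Check-in: starts 3:15pm at or after Onboarding Sync ends 3:00pm → clear.
Safety Check-in: starts 4:00pm at or after Onboarding Sync ends 3:00pm → clear.
Safety Review: starts 6:15pm at or after Onboarding Sync ends 3:00pm → clear.
Research Interview: starts 7:30pm at or after Onboarding Sync ends 3:00pm → clear.
Roadmap Demo: starts 8:15pm at or after Onboarding Sync ends 3:00pm → clear.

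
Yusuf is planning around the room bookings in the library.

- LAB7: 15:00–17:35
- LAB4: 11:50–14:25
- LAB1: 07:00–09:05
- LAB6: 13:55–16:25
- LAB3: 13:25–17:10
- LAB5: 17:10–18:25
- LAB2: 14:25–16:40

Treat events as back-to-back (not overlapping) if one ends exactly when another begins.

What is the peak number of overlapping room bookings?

4

Walk through starts and ends in time order (an end at T is processed before a start at T):
07:00 start LAB1 → 1
09:05 end LAB1 → 0
11:50 start LAB4 → 1
13:25 start LAB3 → 2
13:55 start LAB6 → 3
14:25 end LAB4 → 2
14:25 start LAB2 → 3
15:00 start LAB7 → 4
16:25 end LAB6 → 3
16:40 end LAB2 → 2
17:10 end LAB3 → 1
17:10 start LAB5 → 2
17:35 end LAB7 → 1
18:25 end LAB5 → 0
Peak is 4, at 15:00 (LAB2, LAB3, LAB6, LAB7).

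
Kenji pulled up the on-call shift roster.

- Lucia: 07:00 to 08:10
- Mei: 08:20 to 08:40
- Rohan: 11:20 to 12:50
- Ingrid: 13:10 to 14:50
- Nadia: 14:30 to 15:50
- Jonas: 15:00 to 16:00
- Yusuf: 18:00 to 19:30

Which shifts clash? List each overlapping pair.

Ingrid & Nadia, Jonas & Nadia

Check each pair: they overlap iff neither finishes before the other starts.
Sorted by start: Lucia, Mei, Rohan, Ingrid, Nadia, Jonas, Yusuf.
Mei starts after Lucia ends — done with Lucia.
Rohan starts after Mei ends — done with Mei.
Ingrid starts after Rohan ends — done with Rohan.
Nadia starts before Ingrid ends → Ingrid and Nadia overlap.
Jonas starts after Ingrid ends — done with Ingrid.
Jonas starts before Nadia ends → Nadia and Jonas overlap.
Yusuf starts after Nadia ends.
Yusuf starts after Jonas ends.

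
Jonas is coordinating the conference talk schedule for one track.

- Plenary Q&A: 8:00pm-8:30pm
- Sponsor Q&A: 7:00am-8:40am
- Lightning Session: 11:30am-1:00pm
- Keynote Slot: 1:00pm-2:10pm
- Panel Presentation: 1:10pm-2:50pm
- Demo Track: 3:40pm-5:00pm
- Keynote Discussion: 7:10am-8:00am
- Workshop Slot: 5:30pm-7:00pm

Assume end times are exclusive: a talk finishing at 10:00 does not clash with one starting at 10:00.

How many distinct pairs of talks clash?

Two intervals overlap when each starts before the other ends.
Sorted by start: Sponsor Q&A, Keynote Discussion, Lightning Session, Keynote Slot, Panel Presentation, Demo Track, Workshop Slot, Plenary Q&A.
Keynote Discussion starts before Sponsor Q&A ends → Sponsor Q&A and Keynote Discussion overlap.
Lightning Session starts after Sponsor Q&A ends — done with Sponsor Q&A.
Lightning Session starts after Keynote Discussion ends — done with Keynote Discussion.
Keynote Slot starts exactly when Lightning Session ends (back-to-back, no overlap) — done with Lightning Session.
Panel Presentation starts before Keynote Slot ends → Keynote Slot and Panel Presentation overlap.
Demo Track starts after Keynote Slot ends — done with Keynote Slot.
Demo Track starts after Panel Presentation ends — done with Panel Presentation.
Workshop Slot starts after Demo Track ends — done with Demo Track.
Plenary Q&A starts after Workshop Slot ends.
Overlapping pairs: Keynote Discussion & Sponsor Q&A, Keynote Slot & Panel Presentation — 2 in total.

2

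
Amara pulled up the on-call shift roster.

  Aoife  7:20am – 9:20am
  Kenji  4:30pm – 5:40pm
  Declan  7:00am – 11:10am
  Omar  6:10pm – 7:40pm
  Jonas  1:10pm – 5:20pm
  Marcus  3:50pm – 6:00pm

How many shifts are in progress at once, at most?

3

Sweep the timeline, counting +1 at each start and −1 at each end (ends before starts at a tie):
7:00am start Declan → 1
7:20am start Aoife → 2
9:20am end Aoife → 1
11:10am end Declan → 0
1:10pm start Jonas → 1
3:50pm start Marcus → 2
4:30pm start Kenji → 3
5:20pm end Jonas → 2
5:40pm end Kenji → 1
6:00pm end Marcus → 0
6:10pm start Omar → 1
7:40pm end Omar → 0
Peak is 3, at 4:30pm (Jonas, Kenji, Marcus).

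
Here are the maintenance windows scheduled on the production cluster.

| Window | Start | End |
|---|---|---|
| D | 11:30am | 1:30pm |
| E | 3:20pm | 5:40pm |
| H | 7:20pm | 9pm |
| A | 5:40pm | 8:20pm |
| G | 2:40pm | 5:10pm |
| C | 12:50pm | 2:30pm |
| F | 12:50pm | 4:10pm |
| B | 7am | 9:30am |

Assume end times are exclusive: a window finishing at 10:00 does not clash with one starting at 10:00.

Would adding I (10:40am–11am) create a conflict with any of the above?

No — it doesn't clash with anything

B: ends 9:30am at or before I starts 10:40am → clear.
D: starts 11:30am at or after I ends 11am → clear.
C: starts 12:50pm at or after I ends 11am → clear.
F: starts 12:50pm at or after I ends 11am → clear.
G: starts 2:40pm at or after I ends 11am → clear.
E: starts 3:20pm at or after I ends 11am → clear.
A: starts 5:40pm at or after I ends 11am → clear.
H: starts 7:20pm at or after I ends 11am → clear.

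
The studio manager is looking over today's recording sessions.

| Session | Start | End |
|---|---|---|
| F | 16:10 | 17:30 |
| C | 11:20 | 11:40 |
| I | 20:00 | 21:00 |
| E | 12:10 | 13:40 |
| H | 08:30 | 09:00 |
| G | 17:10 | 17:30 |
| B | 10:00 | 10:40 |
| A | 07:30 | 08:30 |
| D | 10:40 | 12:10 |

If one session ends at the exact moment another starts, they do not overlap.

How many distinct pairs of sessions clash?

Two intervals overlap when each starts before the other ends.
Sorted by start: A, H, B, D, C, E, F, G, I.
H starts exactly when A ends (back-to-back, no overlap), so A has no further overlaps.
B starts after H ends, so H has no further overlaps.
D starts exactly when B ends (back-to-back, no overlap), so B has no further overlaps.
C starts before D ends → D and C overlap.
E starts exactly when D ends (back-to-back, no overlap), so D has no further overlaps.
E starts after C ends, so C has no further overlaps.
F starts after E ends, so E has no further overlaps.
G starts before F ends → F and G overlap.
I starts after F ends.
I starts after G ends.
Overlapping pairs: C & D, F & G — 2 in total.

2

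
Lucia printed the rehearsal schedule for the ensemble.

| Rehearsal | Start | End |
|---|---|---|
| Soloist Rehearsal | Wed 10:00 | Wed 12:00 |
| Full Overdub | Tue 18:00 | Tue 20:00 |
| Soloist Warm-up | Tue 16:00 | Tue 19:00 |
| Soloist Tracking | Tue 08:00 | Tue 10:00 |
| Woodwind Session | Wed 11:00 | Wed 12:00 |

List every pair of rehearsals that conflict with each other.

Sorted by start: Soloist Tracking, Soloist Warm-up, Full Overdub, Soloist Rehearsal, Woodwind Session.
Soloist Warm-up starts after Soloist Tracking ends; Soloist Tracking is clear from here.
Full Overdub starts before Soloist Warm-up ends → Soloist Warm-up and Full Overdub overlap.
Soloist Rehearsal starts after Soloist Warm-up ends; Soloist Warm-up is clear from here.
Soloist Rehearsal starts after Full Overdub ends; Full Overdub is clear from here.
Woodwind Session starts before Soloist Rehearsal ends → Soloist Rehearsal and Woodwind Session overlap.

Full Overdub & Soloist Warm-up, Soloist Rehearsal & Woodwind Session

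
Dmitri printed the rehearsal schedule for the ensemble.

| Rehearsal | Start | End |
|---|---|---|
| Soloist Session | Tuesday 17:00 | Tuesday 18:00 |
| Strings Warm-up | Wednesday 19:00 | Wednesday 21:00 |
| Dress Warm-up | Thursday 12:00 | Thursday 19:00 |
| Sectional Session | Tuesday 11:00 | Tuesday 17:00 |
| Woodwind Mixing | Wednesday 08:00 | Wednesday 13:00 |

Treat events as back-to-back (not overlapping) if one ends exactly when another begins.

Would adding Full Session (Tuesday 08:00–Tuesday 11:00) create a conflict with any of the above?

No — it doesn't clash with anything

Sectional Session: starts Tuesday 11:00 at or after Full Session ends Tuesday 11:00 → clear.
Soloist Session: starts Tuesday 17:00 at or after Full Session ends Tuesday 11:00 → clear.
Woodwind Mixing: starts Wednesday 08:00 at or after Full Session ends Tuesday 11:00 → clear.
Strings Warm-up: starts Wednesday 19:00 at or after Full Session ends Tuesday 11:00 → clear.
Dress Warm-up: starts Thursday 12:00 at or after Full Session ends Tuesday 11:00 → clear.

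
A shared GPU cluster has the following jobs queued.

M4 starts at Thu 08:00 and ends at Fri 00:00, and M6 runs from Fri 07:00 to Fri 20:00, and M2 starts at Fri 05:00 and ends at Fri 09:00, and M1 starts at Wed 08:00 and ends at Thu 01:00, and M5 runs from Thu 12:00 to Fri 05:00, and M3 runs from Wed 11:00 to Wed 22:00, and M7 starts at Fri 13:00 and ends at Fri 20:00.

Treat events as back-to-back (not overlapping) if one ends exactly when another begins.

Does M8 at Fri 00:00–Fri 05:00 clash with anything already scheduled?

M1: ends Thu 01:00 at or before M8 starts Fri 00:00 → clear.
M3: ends Wed 22:00 at or before M8 starts Fri 00:00 → clear.
M4: ends Fri 00:00 at or before M8 starts Fri 00:00 → clear.
M5: starts Thu 12:00 before M8 ends Fri 05:00, and ends Fri 05:00 after M8 starts Fri 00:00 → overlap.
M2: starts Fri 05:00 at or after M8 ends Fri 05:00 → clear.
M6: starts Fri 07:00 at or after M8 ends Fri 05:00 → clear.
M7: starts Fri 13:00 at or after M8 ends Fri 05:00 → clear.
M8 overlaps M5.

Yes — it overlaps M5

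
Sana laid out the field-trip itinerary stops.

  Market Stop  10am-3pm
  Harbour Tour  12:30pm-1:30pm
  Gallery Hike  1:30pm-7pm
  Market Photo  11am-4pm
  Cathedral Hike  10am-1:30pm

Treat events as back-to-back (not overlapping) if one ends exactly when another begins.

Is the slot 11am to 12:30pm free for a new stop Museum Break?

Market Stop: starts 10am before Museum Break ends 12:30pm, and ends 3pm after Museum Break starts 11am → overlap.
Cathedral Hike: starts 10am before Museum Break ends 12:30pm, and ends 1:30pm after Museum Break starts 11am → overlap.
Market Photo: starts 11am before Museum Break ends 12:30pm, and ends 4pm after Museum Break starts 11am → overlap.
Harbour Tour: starts 12:30pm at or after Museum Break ends 12:30pm → clear.
Gallery Hike: starts 1:30pm at or after Museum Break ends 12:30pm → clear.
Museum Break overlaps Market Photo, Market Stop, Cathedral Hike.

No — it overlaps Cathedral Hike, Market Photo, Market Stop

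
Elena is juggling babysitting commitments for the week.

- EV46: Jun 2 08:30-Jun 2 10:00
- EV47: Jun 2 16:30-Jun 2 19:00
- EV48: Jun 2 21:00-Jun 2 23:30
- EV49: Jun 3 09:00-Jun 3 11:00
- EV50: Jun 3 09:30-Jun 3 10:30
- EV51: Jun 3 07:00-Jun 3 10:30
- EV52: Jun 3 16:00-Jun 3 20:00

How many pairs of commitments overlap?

Two intervals overlap when each starts before the other ends.
Sorted by start: EV46, EV47, EV48, EV51, EV49, EV50, EV52.
EV47 starts after EV46 ends; EV46 is clear from here.
EV48 starts after EV47 ends; EV47 is clear from here.
EV51 starts after EV48 ends; EV48 is clear from here.
EV49 starts before EV51 ends → EV51 and EV49 overlap.
EV50 starts before EV51 ends → EV51 and EV50 overlap.
EV52 starts after EV51 ends.
EV50 starts before EV49 ends → EV49 and EV50 overlap.
EV52 starts after EV49 ends.
EV52 starts after EV50 ends.
Overlapping pairs: EV49 & EV50, EV49 & EV51, EV50 & EV51 — 3 in total.

3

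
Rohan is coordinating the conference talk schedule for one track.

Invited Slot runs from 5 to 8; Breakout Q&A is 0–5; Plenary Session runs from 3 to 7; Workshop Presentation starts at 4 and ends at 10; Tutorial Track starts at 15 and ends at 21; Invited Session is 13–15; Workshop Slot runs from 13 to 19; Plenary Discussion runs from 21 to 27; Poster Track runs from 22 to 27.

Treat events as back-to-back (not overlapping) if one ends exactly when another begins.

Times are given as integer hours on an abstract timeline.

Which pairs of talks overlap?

Two intervals overlap when each starts before the other ends.
Sorted by start: Breakout Q&A, Plenary Session, Workshop Presentation, Invited Slot, Invited Session, Workshop Slot, Tutorial Track, Plenary Discussion, Poster Track.
Plenary Session starts before Breakout Q&A ends → Breakout Q&A and Plenary Session overlap.
Workshop Presentation starts before Breakout Q&A ends → Breakout Q&A and Workshop Presentation overlap.
Invited Slot starts exactly when Breakout Q&A ends (back-to-back, no overlap), so Breakout Q&A has no further overlaps.
Workshop Presentation starts before Plenary Session ends → Plenary Session and Workshop Presentation overlap.
Invited Slot starts before Plenary Session ends → Plenary Session and Invited Slot overlap.
Invited Session starts after Plenary Session ends, so Plenary Session has no further overlaps.
Invited Slot starts before Workshop Presentation ends → Workshop Presentation and Invited Slot overlap.
Invited Session starts after Workshop Presentation ends, so Workshop Presentation has no further overlaps.
Invited Session starts after Invited Slot ends, so Invited Slot has no further overlaps.
Workshop Slot starts before Invited Session ends → Invited Session and Workshop Slot overlap.
Tutorial Track starts exactly when Invited Session ends (back-to-back, no overlap), so Invited Session has no further overlaps.
Tutorial Track starts before Workshop Slot ends → Workshop Slot and Tutorial Track overlap.
Plenary Discussion starts after Workshop Slot ends, so Workshop Slot has no further overlaps.
Plenary Discussion starts exactly when Tutorial Track ends (back-to-back, no overlap), so Tutorial Track has no further overlaps.
Poster Track starts before Plenary Discussion ends → Plenary Discussion and Poster Track overlap.

Breakout Q&A & Plenary Session, Breakout Q&A & Workshop Presentation, Invited Session & Workshop Slot, Invited Slot & Plenary Session, Invited Slot & Workshop Presentation, Plenary Discussion & Poster Track, Plenary Session & Workshop Presentation, Tutorial Track & Workshop Slot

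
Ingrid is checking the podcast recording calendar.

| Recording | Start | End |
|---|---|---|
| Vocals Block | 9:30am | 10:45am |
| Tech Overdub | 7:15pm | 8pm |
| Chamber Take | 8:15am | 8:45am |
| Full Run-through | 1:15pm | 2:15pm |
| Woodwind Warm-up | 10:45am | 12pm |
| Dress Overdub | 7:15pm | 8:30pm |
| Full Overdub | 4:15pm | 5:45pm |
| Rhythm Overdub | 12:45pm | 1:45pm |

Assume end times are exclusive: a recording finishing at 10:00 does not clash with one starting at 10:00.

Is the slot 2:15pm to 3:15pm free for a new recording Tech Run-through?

Yes — the slot is free

Chamber Take: ends 8:45am at or before Tech Run-through starts 2:15pm → clear.
Vocals Block: ends 10:45am at or before Tech Run-through starts 2:15pm → clear.
Woodwind Warm-up: ends 12pm at or before Tech Run-through starts 2:15pm → clear.
Rhythm Overdub: ends 1:45pm at or before Tech Run-through starts 2:15pm → clear.
Full Run-through: ends 2:15pm at or before Tech Run-through starts 2:15pm → clear.
Full Overdub: starts 4:15pm at or after Tech Run-through ends 3:15pm → clear.
Tech Overdub: starts 7:15pm at or after Tech Run-through ends 3:15pm → clear.
Dress Overdub: starts 7:15pm at or after Tech Run-through ends 3:15pm → clear.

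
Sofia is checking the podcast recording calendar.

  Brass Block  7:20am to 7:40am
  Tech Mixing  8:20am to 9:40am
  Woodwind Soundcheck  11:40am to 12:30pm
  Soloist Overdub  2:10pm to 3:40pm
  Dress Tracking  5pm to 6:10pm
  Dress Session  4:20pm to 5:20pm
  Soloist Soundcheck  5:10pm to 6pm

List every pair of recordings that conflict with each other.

Dress Session & Dress Tracking, Dress Session & Soloist Soundcheck, Dress Tracking & Soloist Soundcheck

Sorted by start: Brass Block, Tech Mixing, Woodwind Soundcheck, Soloist Overdub, Dress Session, Dress Tracking, Soloist Soundcheck.
Tech Mixing starts after Brass Block ends, so Brass Block has no further overlaps.
Woodwind Soundcheck starts after Tech Mixing ends, so Tech Mixing has no further overlaps.
Soloist Overdub starts after Woodwind Soundcheck ends, so Woodwind Soundcheck has no further overlaps.
Dress Session starts after Soloist Overdub ends, so Soloist Overdub has no further overlaps.
Dress Tracking starts before Dress Session ends → Dress Session and Dress Tracking overlap.
Soloist Soundcheck starts before Dress Session ends → Dress Session and Soloist Soundcheck overlap.
Soloist Soundcheck starts before Dress Tracking ends → Dress Tracking and Soloist Soundcheck overlap.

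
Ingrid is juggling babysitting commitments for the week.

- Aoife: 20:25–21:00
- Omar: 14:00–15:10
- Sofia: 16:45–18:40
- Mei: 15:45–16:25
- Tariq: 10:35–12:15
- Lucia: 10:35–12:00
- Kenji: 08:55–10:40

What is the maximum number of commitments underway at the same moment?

Sweep the timeline, counting +1 at each start and −1 at each end (ends before starts at a tie):
08:55 start Kenji → 1
10:35 start Lucia → 2
10:35 start Tariq → 3
10:40 end Kenji → 2
12:00 end Lucia → 1
12:15 end Tariq → 0
14:00 start Omar → 1
15:10 end Omar → 0
15:45 start Mei → 1
16:25 end Mei → 0
16:45 start Sofia → 1
18:40 end Sofia → 0
20:25 start Aoife → 1
21:00 end Aoife → 0
Peak is 3, at 10:35 (Kenji, Lucia, Tariq).

3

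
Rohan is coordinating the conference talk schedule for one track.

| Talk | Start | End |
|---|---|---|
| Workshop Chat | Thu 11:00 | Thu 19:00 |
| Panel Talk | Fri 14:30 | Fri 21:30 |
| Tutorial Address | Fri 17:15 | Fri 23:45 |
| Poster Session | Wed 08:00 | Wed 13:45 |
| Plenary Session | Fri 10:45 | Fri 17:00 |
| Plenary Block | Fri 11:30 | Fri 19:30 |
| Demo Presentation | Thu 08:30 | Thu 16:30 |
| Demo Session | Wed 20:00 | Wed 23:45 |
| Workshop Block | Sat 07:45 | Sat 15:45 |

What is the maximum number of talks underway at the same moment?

3

Sort all start/end points and keep a running count:
Wed 08:00 start Poster Session → 1
Wed 13:45 end Poster Session → 0
Wed 20:00 start Demo Session → 1
Wed 23:45 end Demo Session → 0
Thu 08:30 start Demo Presentation → 1
Thu 11:00 start Workshop Chat → 2
Thu 16:30 end Demo Presentation → 1
Thu 19:00 end Workshop Chat → 0
Fri 10:45 start Plenary Session → 1
Fri 11:30 start Plenary Block → 2
Fri 14:30 start Panel Talk → 3
Fri 17:00 end Plenary Session → 2
Fri 17:15 start Tutorial Address → 3
Fri 19:30 end Plenary Block → 2
Fri 21:30 end Panel Talk → 1
Fri 23:45 end Tutorial Address → 0
Sat 07:45 start Workshop Block → 1
Sat 15:45 end Workshop Block → 0
Peak is 3, at Fri 14:30 (Panel Talk, Plenary Block, Plenary Session).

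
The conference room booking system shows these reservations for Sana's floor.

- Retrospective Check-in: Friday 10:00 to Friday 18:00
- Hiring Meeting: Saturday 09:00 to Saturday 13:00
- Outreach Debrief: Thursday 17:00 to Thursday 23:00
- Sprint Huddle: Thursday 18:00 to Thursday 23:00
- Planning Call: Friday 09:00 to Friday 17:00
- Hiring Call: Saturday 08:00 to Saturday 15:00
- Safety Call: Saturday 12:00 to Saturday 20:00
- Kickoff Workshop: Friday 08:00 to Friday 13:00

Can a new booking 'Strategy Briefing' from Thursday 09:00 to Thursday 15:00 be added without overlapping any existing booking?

Yes — the slot is free

Outreach Debrief: starts Thursday 17:00 at or after Strategy Briefing ends Thursday 15:00 → clear.
Sprint Huddle: starts Thursday 18:00 at or after Strategy Briefing ends Thursday 15:00 → clear.
Kickoff Workshop: starts Friday 08:00 at or after Strategy Briefing ends Thursday 15:00 → clear.
Planning Call: starts Friday 09:00 at or after Strategy Briefing ends Thursday 15:00 → clear.
Retrospective Check-in: starts Friday 10:00 at or after Strategy Briefing ends Thursday 15:00 → clear.
Hiring Call: starts Saturday 08:00 at or after Strategy Briefing ends Thursday 15:00 → clear.
Hiring Meeting: starts Saturday 09:00 at or after Strategy Briefing ends Thursday 15:00 → clear.
Safety Call: starts Saturday 12:00 at or after Strategy Briefing ends Thursday 15:00 → clear.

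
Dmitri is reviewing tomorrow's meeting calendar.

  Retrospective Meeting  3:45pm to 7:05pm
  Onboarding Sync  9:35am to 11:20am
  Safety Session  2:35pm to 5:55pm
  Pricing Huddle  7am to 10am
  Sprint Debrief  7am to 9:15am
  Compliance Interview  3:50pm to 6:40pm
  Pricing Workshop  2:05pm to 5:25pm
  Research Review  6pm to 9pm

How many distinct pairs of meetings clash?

Sorted by start: Pricing Huddle, Sprint Debrief, Onboarding Sync, Pricing Workshop, Safety Session, Retrospective Meeting, Compliance Interview, Research Review.
Sprint Debrief starts before Pricing Huddle ends → Pricing Huddle and Sprint Debrief overlap.
Onboarding Sync starts before Pricing Huddle ends → Pricing Huddle and Onboarding Sync overlap.
Pricing Workshop starts after Pricing Huddle ends; Pricing Huddle is clear from here.
Onboarding Sync starts after Sprint Debrief ends; Sprint Debrief is clear from here.
Pricing Workshop starts after Onboarding Sync ends; Onboarding Sync is clear from here.
Safety Session starts before Pricing Workshop ends → Pricing Workshop and Safety Session overlap.
Retrospective Meeting starts before Pricing Workshop ends → Pricing Workshop and Retrospective Meeting overlap.
Compliance Interview starts before Pricing Workshop ends → Pricing Workshop and Compliance Interview overlap.
Research Review starts after Pricing Workshop ends.
Retrospective Meeting starts before Safety Session ends → Safety Session and Retrospective Meeting overlap.
Compliance Interview starts before Safety Session ends → Safety Session and Compliance Interview overlap.
Research Review starts after Safety Session ends.
Compliance Interview starts before Retrospective Meeting ends → Retrospective Meeting and Compliance Interview overlap.
Research Review starts before Retrospective Meeting ends → Retrospective Meeting and Research Review overlap.
Research Review starts before Compliance Interview ends → Compliance Interview and Research Review overlap.
Overlapping pairs: Compliance Interview & Pricing Workshop, Compliance Interview & Research Review, Compliance Interview & Retrospective Meeting, Compliance Interview & Safety Session, Onboarding Sync & Pricing Huddle, Pricing Huddle & Sprint Debrief, Pricing Workshop & Retrospective Meeting, Pricing Workshop & Safety Session, Research Review & Retrospective Meeting, Retrospective Meeting & Safety Session — 10 in total.

10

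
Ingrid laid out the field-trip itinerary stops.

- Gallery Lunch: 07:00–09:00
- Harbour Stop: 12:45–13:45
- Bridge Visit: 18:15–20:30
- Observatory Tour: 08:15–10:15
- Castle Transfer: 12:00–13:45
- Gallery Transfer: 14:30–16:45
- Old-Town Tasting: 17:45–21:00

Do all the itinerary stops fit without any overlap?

No

Sorted by start: Gallery Lunch, Observatory Tour, Castle Transfer, Harbour Stop, Gallery Transfer, Old-Town Tasting, Bridge Visit.
Observatory Tour starts before Gallery Lunch ends → Gallery Lunch and Observatory Tour overlap.
That's a conflict, so the schedule is not conflict-free.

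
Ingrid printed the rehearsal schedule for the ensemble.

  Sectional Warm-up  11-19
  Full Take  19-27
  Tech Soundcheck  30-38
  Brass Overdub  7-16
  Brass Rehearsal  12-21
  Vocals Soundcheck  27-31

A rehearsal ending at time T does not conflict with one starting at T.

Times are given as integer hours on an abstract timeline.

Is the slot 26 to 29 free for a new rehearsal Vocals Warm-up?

No — it overlaps Full Take, Vocals Soundcheck

Brass Overdub: ends 16 at or before Vocals Warm-up starts 26 → clear.
Sectional Warm-up: ends 19 at or before Vocals Warm-up starts 26 → clear.
Brass Rehearsal: ends 21 at or before Vocals Warm-up starts 26 → clear.
Full Take: starts 19 before Vocals Warm-up ends 29, and ends 27 after Vocals Warm-up starts 26 → overlap.
Vocals Soundcheck: starts 27 before Vocals Warm-up ends 29, and ends 31 after Vocals Warm-up starts 26 → overlap.
Tech Soundcheck: starts 30 at or after Vocals Warm-up ends 29 → clear.
Vocals Warm-up overlaps Vocals Soundcheck, Full Take.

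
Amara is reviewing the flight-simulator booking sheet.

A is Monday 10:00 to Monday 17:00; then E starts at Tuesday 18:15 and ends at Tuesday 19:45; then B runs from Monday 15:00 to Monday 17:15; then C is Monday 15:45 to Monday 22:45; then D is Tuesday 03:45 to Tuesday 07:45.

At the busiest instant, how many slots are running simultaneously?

3

Sweep the timeline, counting +1 at each start and −1 at each end (ends before starts at a tie):
Monday 10:00 start A → 1
Monday 15:00 start B → 2
Monday 15:45 start C → 3
Monday 17:00 end A → 2
Monday 17:15 end B → 1
Monday 22:45 end C → 0
Tuesday 03:45 start D → 1
Tuesday 07:45 end D → 0
Tuesday 18:15 start E → 1
Tuesday 19:45 end E → 0
Peak is 3, at Monday 15:45 (A, B, C).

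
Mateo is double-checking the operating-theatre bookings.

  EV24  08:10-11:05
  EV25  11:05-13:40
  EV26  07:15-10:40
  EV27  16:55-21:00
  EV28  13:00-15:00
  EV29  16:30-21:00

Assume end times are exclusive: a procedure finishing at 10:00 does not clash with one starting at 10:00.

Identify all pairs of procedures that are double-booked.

EV24 & EV26, EV25 & EV28, EV27 & EV29

Sorted by start: EV26, EV24, EV25, EV28, EV29, EV27.
EV24 starts before EV26 ends → EV26 and EV24 overlap.
EV25 starts after EV26 ends; EV26 is clear from here.
EV25 starts exactly when EV24 ends (back-to-back, no overlap); EV24 is clear from here.
EV28 starts before EV25 ends → EV25 and EV28 overlap.
EV29 starts after EV25 ends; EV25 is clear from here.
EV29 starts after EV28 ends; EV28 is clear from here.
EV27 starts before EV29 ends → EV29 and EV27 overlap.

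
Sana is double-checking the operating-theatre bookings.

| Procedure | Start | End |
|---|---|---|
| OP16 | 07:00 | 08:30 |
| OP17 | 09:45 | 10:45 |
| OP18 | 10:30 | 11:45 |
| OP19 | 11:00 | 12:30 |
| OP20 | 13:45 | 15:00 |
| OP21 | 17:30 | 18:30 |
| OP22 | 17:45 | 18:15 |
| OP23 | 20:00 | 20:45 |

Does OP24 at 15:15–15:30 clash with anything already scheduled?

No — it doesn't clash with anything

OP16: ends 08:30 at or before OP24 starts 15:15 → clear.
OP17: ends 10:45 at or before OP24 starts 15:15 → clear.
OP18: ends 11:45 at or before OP24 starts 15:15 → clear.
OP19: ends 12:30 at or before OP24 starts 15:15 → clear.
OP20: ends 15:00 at or before OP24 starts 15:15 → clear.
OP21: starts 17:30 at or after OP24 ends 15:30 → clear.
OP22: starts 17:45 at or after OP24 ends 15:30 → clear.
OP23: starts 20:00 at or after OP24 ends 15:30 → clear.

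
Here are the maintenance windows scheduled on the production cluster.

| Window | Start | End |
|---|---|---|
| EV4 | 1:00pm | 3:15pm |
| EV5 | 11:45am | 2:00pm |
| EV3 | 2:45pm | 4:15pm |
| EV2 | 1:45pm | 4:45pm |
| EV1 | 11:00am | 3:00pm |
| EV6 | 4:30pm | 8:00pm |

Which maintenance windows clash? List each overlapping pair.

Sorted by start: EV1, EV5, EV4, EV2, EV3, EV6.
EV5 starts before EV1 ends → EV1 and EV5 overlap.
EV4 starts before EV1 ends → EV1 and EV4 overlap.
EV2 starts before EV1 ends → EV1 and EV2 overlap.
EV3 starts before EV1 ends → EV1 and EV3 overlap.
EV6 starts after EV1 ends.
EV4 starts before EV5 ends → EV5 and EV4 overlap.
EV2 starts before EV5 ends → EV5 and EV2 overlap.
EV3 starts after EV5 ends; EV5 is clear from here.
EV2 starts before EV4 ends → EV4 and EV2 overlap.
EV3 starts before EV4 ends → EV4 and EV3 overlap.
EV6 starts after EV4 ends.
EV3 starts before EV2 ends → EV2 and EV3 overlap.
EV6 starts before EV2 ends → EV2 and EV6 overlap.
EV6 starts after EV3 ends.

EV1 & EV2, EV1 & EV3, EV1 & EV4, EV1 & EV5, EV2 & EV3, EV2 & EV4, EV2 & EV5, EV2 & EV6, EV3 & EV4, EV4 & EV5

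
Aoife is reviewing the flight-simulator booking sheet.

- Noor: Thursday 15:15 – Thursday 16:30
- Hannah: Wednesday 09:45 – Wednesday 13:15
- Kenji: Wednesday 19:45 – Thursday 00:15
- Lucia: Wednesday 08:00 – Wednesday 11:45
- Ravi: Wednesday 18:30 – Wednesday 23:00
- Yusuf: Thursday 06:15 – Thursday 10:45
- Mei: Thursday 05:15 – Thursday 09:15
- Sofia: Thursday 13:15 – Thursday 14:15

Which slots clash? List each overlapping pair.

Hannah & Lucia, Kenji & Ravi, Mei & Yusuf

Sorted by start: Lucia, Hannah, Ravi, Kenji, Mei, Yusuf, Sofia, Noor.
Hannah starts before Lucia ends → Lucia and Hannah overlap.
Ravi starts after Lucia ends, so nothing later overlaps Lucia either.
Ravi starts after Hannah ends, so nothing later overlaps Hannah either.
Kenji starts before Ravi ends → Ravi and Kenji overlap.
Mei starts after Ravi ends, so nothing later overlaps Ravi either.
Mei starts after Kenji ends, so nothing later overlaps Kenji either.
Yusuf starts before Mei ends → Mei and Yusuf overlap.
Sofia starts after Mei ends, so nothing later overlaps Mei either.
Sofia starts after Yusuf ends, so nothing later overlaps Yusuf either.
Noor starts after Sofia ends.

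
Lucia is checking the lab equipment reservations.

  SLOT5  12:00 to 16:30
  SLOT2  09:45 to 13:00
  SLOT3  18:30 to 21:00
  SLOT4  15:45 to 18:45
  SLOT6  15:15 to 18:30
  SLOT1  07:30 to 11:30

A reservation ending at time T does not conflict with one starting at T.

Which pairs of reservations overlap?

SLOT1 & SLOT2, SLOT2 & SLOT5, SLOT3 & SLOT4, SLOT4 & SLOT5, SLOT4 & SLOT6, SLOT5 & SLOT6

Sorted by start: SLOT1, SLOT2, SLOT5, SLOT6, SLOT4, SLOT3.
SLOT2 starts before SLOT1 ends → SLOT1 and SLOT2 overlap.
SLOT5 starts after SLOT1 ends, so SLOT1 has no further overlaps.
SLOT5 starts before SLOT2 ends → SLOT2 and SLOT5 overlap.
SLOT6 starts after SLOT2 ends, so SLOT2 has no further overlaps.
SLOT6 starts before SLOT5 ends → SLOT5 and SLOT6 overlap.
SLOT4 starts before SLOT5 ends → SLOT5 and SLOT4 overlap.
SLOT3 starts after SLOT5 ends.
SLOT4 starts before SLOT6 ends → SLOT6 and SLOT4 overlap.
SLOT3 starts exactly when SLOT6 ends (back-to-back, no overlap).
SLOT3 starts before SLOT4 ends → SLOT4 and SLOT3 overlap.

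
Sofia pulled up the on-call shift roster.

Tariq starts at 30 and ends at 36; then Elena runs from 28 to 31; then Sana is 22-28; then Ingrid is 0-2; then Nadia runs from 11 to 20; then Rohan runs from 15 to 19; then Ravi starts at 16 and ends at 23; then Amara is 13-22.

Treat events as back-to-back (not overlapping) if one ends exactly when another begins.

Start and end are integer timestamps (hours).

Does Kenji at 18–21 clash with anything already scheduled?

Ingrid: ends 2 at or before Kenji starts 18 → clear.
Nadia: starts 11 before Kenji ends 21, and ends 20 after Kenji starts 18 → overlap.
Amara: starts 13 before Kenji ends 21, and ends 22 after Kenji starts 18 → overlap.
Rohan: starts 15 before Kenji ends 21, and ends 19 after Kenji starts 18 → overlap.
Ravi: starts 16 before Kenji ends 21, and ends 23 after Kenji starts 18 → overlap.
Sana: starts 22 at or after Kenji ends 21 → clear.
Elena: starts 28 at or after Kenji ends 21 → clear.
Tariq: starts 30 at or after Kenji ends 21 → clear.
Kenji overlaps Nadia, Ravi, Amara, Rohan.

Yes — it overlaps Amara, Nadia, Ravi, Rohan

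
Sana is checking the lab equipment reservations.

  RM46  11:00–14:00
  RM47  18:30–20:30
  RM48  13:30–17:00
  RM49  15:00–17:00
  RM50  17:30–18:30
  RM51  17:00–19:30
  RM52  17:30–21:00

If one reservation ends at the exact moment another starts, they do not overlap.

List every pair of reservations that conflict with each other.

Sorted by start: RM46, RM48, RM49, RM51, RM50, RM52, RM47.
RM48 starts before RM46 ends → RM46 and RM48 overlap.
RM49 starts after RM46 ends — done with RM46.
RM49 starts before RM48 ends → RM48 and RM49 overlap.
RM51 starts exactly when RM48 ends (back-to-back, no overlap) — done with RM48.
RM51 starts exactly when RM49 ends (back-to-back, no overlap) — done with RM49.
RM50 starts before RM51 ends → RM51 and RM50 overlap.
RM52 starts before RM51 ends → RM51 and RM52 overlap.
RM47 starts before RM51 ends → RM51 and RM47 overlap.
RM52 starts before RM50 ends → RM50 and RM52 overlap.
RM47 starts exactly when RM50 ends (back-to-back, no overlap).
RM47 starts before RM52 ends → RM52 and RM47 overlap.

RM46 & RM48, RM47 & RM51, RM47 & RM52, RM48 & RM49, RM50 & RM51, RM50 & RM52, RM51 & RM52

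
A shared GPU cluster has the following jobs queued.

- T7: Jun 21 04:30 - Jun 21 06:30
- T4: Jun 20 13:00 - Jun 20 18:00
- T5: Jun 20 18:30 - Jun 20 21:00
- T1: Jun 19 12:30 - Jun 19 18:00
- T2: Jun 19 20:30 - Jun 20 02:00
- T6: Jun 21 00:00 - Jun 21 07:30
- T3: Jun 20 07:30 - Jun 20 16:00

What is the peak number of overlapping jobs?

Sweep the timeline, counting +1 at each start and −1 at each end (ends before starts at a tie):
Jun 19 12:30 start T1 → 1
Jun 19 18:00 end T1 → 0
Jun 19 20:30 start T2 → 1
Jun 20 02:00 end T2 → 0
Jun 20 07:30 start T3 → 1
Jun 20 13:00 start T4 → 2
Jun 20 16:00 end T3 → 1
Jun 20 18:00 end T4 → 0
Jun 20 18:30 start T5 → 1
Jun 20 21:00 end T5 → 0
Jun 21 00:00 start T6 → 1
Jun 21 04:30 start T7 → 2
Jun 21 06:30 end T7 → 1
Jun 21 07:30 end T6 → 0
Peak is 2, at Jun 20 13:00 (T3, T4).

2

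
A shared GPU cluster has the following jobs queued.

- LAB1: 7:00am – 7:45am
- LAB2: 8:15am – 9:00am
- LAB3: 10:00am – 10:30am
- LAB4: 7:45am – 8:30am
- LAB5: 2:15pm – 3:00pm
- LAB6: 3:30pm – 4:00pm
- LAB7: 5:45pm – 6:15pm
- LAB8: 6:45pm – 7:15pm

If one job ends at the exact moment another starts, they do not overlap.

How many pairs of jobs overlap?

Sorted by start: LAB1, LAB4, LAB2, LAB3, LAB5, LAB6, LAB7, LAB8.
LAB4 starts exactly when LAB1 ends (back-to-back, no overlap), so nothing later overlaps LAB1 either.
LAB2 starts before LAB4 ends → LAB4 and LAB2 overlap.
LAB3 starts after LAB4 ends, so nothing later overlaps LAB4 either.
LAB3 starts after LAB2 ends, so nothing later overlaps LAB2 either.
LAB5 starts after LAB3 ends, so nothing later overlaps LAB3 either.
LAB6 starts after LAB5 ends, so nothing later overlaps LAB5 either.
LAB7 starts after LAB6 ends, so nothing later overlaps LAB6 either.
LAB8 starts after LAB7 ends.
Overlapping pairs: LAB2 & LAB4 — 1 in total.

1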